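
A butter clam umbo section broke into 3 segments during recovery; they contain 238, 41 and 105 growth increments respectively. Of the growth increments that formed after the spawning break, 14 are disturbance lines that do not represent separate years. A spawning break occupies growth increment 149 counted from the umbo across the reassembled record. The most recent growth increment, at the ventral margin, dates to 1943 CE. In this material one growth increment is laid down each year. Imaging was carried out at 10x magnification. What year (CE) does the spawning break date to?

1722 CE

Total growth increments = 238 + 41 + 105 = 384.
Between growth increment 149 and the ventral margin there are 384 − 149 = 235 growth increments.
Excluding 14 false growth increments: 235 − 14 = 221.
1943 − 221 = 1722 CE.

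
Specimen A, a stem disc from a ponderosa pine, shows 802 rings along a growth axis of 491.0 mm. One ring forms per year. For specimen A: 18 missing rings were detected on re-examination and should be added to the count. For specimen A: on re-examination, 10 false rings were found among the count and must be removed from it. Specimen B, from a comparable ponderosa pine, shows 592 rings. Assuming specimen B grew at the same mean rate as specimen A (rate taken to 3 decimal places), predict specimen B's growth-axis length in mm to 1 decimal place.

Specimen A: correcting the raw count gives 802 − 10 + 18 = 810 true rings.
A: Extension rate ≈ 491.0 / 810 = 0.606 mm/yr.
Length of B = 0.606 × 592 = 358.8 mm.

358.8 mm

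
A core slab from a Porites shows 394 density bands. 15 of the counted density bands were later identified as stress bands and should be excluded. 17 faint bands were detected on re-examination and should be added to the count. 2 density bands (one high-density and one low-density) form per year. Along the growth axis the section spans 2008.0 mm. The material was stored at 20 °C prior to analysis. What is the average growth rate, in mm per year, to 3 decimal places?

10.141 mm per year

True density band count = 394 − 15 + 17 = 396.
With 2 density bands per year, 396 / 2 = 198 years.
Mean rate = 2008.0 mm / 198 years ≈ 10.141 mm per year.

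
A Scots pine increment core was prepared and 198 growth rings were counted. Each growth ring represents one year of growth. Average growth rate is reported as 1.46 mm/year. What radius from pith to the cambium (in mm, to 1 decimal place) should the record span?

289.1 mm

The record spans 198 years at 1.46 mm per year.
Length ≈ 1.46 × 198 = 289.1 mm.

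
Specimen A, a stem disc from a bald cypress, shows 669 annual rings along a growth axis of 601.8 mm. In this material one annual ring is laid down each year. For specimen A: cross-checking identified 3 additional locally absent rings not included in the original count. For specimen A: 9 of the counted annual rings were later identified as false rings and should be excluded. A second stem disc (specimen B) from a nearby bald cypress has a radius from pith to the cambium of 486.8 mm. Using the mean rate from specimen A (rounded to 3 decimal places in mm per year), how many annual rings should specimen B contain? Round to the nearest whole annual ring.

Specimen A: true annual ring count = 669 − 9 + 3 = 663.
A: Mean rate = 601.8 mm / 663 years ≈ 0.908 mm/year.
B spans 486.8 / 0.908 = 536.12 years ≈ 536 annual rings.

536 annual rings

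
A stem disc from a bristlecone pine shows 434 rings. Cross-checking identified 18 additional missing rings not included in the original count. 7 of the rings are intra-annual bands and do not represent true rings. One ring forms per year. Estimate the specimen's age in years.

Correcting the raw count gives 434 − 7 + 18 = 445 true rings.
With a one-to-one ring periodicity this is 445 years.

445 years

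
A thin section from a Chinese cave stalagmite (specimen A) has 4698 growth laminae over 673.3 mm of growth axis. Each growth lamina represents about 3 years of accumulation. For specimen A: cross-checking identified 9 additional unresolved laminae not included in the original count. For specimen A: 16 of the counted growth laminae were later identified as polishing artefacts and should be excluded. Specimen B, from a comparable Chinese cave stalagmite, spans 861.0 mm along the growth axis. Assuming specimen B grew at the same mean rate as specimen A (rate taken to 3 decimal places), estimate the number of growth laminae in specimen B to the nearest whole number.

5979 growth laminae

Specimen A: adjusted count: 4698 − 16 + 9 = 4691 growth laminae.
Specimen A: 4691 growth laminae at 3 years each span 4691 × 3 = 14073 years.
A: 673.3 mm over 14073 years gives 673.3 / 14073 ≈ 0.048 mm per year.
For B, 861.0 / 0.048 = 17937.50 years; at 3 years per growth lamina that is 17937.50 / 3 ≈ 5979 growth laminae.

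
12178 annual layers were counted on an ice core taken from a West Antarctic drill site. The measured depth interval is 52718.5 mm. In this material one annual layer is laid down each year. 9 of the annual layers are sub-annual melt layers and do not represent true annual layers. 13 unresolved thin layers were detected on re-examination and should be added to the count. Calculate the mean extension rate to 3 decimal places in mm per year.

Correcting the raw count gives 12178 − 9 + 13 = 12182 true annual layers.
Extension rate ≈ 52718.5 / 12182 = 4.328 mm per year.

4.328 mm per year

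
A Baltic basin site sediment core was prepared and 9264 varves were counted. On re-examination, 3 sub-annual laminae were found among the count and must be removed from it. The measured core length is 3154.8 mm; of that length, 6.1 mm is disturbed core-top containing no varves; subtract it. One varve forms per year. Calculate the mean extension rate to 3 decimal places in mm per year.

0.340 mm per year

Adjusted count: 9264 − 3 = 9261 varves.
Removing the 6.1 mm offcut leaves 3154.8 − 6.1 = 3148.7 mm.
3148.7 mm over 9261 years gives 3148.7 / 9261 ≈ 0.340 mm per year.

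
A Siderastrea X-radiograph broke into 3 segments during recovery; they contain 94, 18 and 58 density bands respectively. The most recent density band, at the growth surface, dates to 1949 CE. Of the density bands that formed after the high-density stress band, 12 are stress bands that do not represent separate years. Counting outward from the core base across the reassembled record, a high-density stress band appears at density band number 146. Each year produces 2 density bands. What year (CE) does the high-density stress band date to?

Total density bands = 94 + 18 + 58 = 170.
The high-density stress band sits at density band 146 from the core base, so 170 − 146 = 24 density bands formed after it.
24 − 12 false = 12 true density bands after the high-density stress band.
Dividing by 2 density bands per year: 12 / 2 = 6 years.
Counting back 6 years from 1949 CE places the high-density stress band in 1949 − 6 = 1943 CE.

1943 CE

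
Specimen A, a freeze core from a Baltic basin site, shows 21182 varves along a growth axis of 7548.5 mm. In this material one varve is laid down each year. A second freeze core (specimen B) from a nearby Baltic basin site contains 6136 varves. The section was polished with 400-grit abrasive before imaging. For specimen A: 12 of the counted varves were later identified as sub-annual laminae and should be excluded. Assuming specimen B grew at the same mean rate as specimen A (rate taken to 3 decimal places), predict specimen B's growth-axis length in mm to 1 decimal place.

2190.6 mm

Specimen A: adjusted count: 21182 − 12 = 21170 varves.
A: Mean rate = 7548.5 mm / 21170 years ≈ 0.357 mm/yr.
For B, 0.357 mm/year × 6136 years = 2190.6 mm.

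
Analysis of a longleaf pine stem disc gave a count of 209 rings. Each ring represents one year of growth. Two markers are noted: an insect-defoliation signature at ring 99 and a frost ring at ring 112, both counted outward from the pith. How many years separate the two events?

13 years

The two markers are separated by 112 − 99 = 13 rings.
That is 13 years at one ring per year.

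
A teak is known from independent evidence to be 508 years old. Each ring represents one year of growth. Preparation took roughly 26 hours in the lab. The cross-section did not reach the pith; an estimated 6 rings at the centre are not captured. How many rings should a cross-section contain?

At one ring per year, 508 years correspond to 508 rings.
Subtracting the 6 rings not captured gives 508 − 6 = 502 rings in the record.

502 rings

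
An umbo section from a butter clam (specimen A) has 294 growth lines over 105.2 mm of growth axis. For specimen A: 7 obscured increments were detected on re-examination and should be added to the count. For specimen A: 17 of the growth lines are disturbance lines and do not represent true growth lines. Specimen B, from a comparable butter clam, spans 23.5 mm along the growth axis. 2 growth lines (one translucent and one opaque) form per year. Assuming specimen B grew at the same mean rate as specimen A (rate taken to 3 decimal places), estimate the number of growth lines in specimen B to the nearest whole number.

63 growth lines

Specimen A: true growth line count = 294 − 17 + 7 = 284.
Specimen A: with 2 growth lines per year, 284 / 2 = 142 years.
A: Mean rate = 105.2 mm / 142 years ≈ 0.741 mm/yr.
For B, 23.5 / 0.741 = 31.71 years; at 2 growth lines per year that is 31.71 × 2 ≈ 63 growth lines.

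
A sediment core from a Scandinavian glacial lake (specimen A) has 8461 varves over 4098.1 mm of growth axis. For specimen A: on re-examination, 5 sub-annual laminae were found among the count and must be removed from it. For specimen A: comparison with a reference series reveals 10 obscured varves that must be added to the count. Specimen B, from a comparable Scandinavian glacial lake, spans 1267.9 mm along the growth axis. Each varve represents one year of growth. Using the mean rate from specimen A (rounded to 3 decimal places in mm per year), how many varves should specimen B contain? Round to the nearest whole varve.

Specimen A: adjusted count: 8461 − 5 + 10 = 8466 varves.
A: Extension rate ≈ 4098.1 / 8466 = 0.484 mm/year.
For B, 1267.9 / 0.484 = 2619.63 years ≈ 2620 varves.

2620 varves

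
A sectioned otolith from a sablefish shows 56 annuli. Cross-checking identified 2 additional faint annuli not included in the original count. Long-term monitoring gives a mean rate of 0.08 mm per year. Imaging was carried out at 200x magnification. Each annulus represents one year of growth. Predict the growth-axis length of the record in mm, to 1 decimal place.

4.6 mm

Adjusted count: 56 + 2 = 58 annuli.
58 years at 0.08 mm/year gives 0.08 × 58 = 4.6 mm.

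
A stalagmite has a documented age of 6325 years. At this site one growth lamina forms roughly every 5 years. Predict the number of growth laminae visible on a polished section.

1265 growth laminae

Expected growth laminae: 6325 / 5 = 1265.
So 1265 growth laminae should be present.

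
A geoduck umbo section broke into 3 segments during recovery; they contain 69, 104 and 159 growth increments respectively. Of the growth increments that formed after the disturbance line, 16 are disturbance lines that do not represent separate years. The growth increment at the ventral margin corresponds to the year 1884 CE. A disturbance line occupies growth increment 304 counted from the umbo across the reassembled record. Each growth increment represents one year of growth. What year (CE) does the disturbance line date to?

1872 CE

Total growth increments = 69 + 104 + 159 = 332.
The disturbance line sits at growth increment 304 from the umbo, so 332 − 304 = 28 growth increments formed after it.
Excluding 16 false growth increments: 28 − 16 = 12.
1884 − 12 = 1872 CE.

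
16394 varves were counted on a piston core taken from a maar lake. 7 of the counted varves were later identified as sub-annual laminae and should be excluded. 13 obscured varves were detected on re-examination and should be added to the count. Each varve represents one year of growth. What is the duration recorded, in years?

Adjusted count: 16394 − 7 + 13 = 16400 varves.
At one varve per year, that is 16400 years.

16400 yr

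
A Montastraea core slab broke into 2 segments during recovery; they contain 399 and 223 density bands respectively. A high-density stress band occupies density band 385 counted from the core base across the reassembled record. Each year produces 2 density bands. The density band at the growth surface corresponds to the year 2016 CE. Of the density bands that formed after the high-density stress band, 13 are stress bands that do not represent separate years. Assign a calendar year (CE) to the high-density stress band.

Total density bands = 399 + 223 = 622.
The high-density stress band sits at density band 385 from the core base, so 622 − 385 = 237 density bands formed after it.
Removing the 13 false density bands leaves 237 − 13 = 224 true density bands beyond the high-density stress band.
224 density bands at 2 per year is 224 / 2 = 112 years.
Counting back 112 years from 2016 CE places the high-density stress band in 2016 − 112 = 1904 CE.

1904 CE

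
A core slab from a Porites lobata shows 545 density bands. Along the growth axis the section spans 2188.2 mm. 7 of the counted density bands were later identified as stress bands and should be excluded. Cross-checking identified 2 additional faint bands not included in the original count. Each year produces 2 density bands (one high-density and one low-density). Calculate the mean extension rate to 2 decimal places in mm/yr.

Correcting the raw count gives 545 − 7 + 2 = 540 true density bands.
With 2 density bands per year, 540 / 2 = 270 years.
2188.2 mm over 270 years gives 2188.2 / 270 ≈ 8.10 mm/yr.

8.10 mm/yr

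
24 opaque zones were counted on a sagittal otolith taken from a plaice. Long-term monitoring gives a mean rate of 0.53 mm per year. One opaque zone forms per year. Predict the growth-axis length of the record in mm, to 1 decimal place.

12.7 mm

The record spans 24 years at 0.53 mm per year.
Predicted length = 0.53 mm/year × 24 years = 12.7 mm.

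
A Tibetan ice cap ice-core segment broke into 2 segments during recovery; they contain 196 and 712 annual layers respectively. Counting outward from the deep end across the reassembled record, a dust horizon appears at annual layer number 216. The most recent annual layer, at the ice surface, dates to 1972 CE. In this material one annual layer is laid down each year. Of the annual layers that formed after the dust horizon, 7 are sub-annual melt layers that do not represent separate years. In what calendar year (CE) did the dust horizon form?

1287 CE

Total annual layers = 196 + 712 = 908.
908 − 216 = 692 annual layers lie beyond the dust horizon toward the ice surface.
Excluding 7 false annual layers: 692 − 7 = 685.
The annual layer at the ice surface is 1972 CE, so the dust horizon dates to 1972 − 685 = 1287 CE.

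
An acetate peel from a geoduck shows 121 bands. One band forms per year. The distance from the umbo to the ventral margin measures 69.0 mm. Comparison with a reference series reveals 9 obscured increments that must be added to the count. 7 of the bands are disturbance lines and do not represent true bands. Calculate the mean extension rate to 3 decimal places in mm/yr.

0.561 mm/yr

After corrections the count is 121 − 7 + 9 = 123 bands.
Extension rate ≈ 69.0 / 123 = 0.561 mm/yr.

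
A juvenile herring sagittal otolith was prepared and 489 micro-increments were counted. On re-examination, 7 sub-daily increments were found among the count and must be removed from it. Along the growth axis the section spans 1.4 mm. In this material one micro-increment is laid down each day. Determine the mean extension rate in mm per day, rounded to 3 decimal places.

0.003 mm per day

True micro-increment count = 489 − 7 = 482.
1.4 mm over 482 days gives 1.4 / 482 ≈ 0.003 mm per day.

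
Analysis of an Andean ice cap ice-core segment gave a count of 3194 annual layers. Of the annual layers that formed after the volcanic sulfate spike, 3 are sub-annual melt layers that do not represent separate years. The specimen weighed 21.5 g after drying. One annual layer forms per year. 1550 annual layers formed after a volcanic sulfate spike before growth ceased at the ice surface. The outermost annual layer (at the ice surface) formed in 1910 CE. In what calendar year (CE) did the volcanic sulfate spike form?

363 CE

1550 annual layers post-date the volcanic sulfate spike.
Removing the 3 false annual layers leaves 1550 − 3 = 1547 true annual layers beyond the volcanic sulfate spike.
1910 − 1547 = 363 CE.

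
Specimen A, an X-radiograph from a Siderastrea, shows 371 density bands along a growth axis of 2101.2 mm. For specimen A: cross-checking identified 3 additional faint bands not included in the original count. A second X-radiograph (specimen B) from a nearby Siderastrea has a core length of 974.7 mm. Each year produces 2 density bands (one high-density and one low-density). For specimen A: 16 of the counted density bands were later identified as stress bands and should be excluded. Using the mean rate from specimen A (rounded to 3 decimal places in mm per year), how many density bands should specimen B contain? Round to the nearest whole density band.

166 density bands

Specimen A: true density band count = 371 − 16 + 3 = 358.
Specimen A: with 2 density bands per year, 358 / 2 = 179 years.
A: Mean rate = 2101.2 mm / 179 years ≈ 11.739 mm/yr.
For B, 974.7 / 11.739 = 83.03 years; at 2 density bands per year that is 83.03 × 2 ≈ 166 density bands.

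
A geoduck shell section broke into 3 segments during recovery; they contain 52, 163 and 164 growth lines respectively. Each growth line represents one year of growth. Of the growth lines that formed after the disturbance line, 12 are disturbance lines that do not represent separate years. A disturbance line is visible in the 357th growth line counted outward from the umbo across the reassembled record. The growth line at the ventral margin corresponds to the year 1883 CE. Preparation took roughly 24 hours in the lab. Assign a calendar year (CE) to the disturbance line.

Total growth lines = 52 + 163 + 164 = 379.
379 − 357 = 22 growth lines lie beyond the disturbance line toward the ventral margin.
Removing the 12 false growth lines leaves 22 − 12 = 10 true growth lines beyond the disturbance line.
Counting back 10 years from 1883 CE places the disturbance line in 1883 − 10 = 1873 CE.

1873 CE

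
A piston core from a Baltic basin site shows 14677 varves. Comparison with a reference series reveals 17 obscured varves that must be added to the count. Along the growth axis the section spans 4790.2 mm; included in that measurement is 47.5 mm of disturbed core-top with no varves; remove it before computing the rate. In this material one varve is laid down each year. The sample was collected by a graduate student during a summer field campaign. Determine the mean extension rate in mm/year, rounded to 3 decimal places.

0.323 mm/year

Adjusted count: 14677 + 17 = 14694 varves.
The growth record spans 4790.2 − 47.5 = 4742.7 mm.
Extension rate ≈ 4742.7 / 14694 = 0.323 mm/year.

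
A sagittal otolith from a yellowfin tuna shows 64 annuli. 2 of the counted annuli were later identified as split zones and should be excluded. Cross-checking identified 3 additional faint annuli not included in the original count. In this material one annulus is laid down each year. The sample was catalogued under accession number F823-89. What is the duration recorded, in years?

True annulus count = 64 − 2 + 3 = 65.
One annulus per year makes the duration 65 years.

65 years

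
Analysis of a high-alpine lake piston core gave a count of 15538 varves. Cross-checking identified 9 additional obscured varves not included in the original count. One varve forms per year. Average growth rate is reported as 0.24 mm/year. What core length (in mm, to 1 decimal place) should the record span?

3731.3 mm

Correcting the raw count gives 15538 + 9 = 15547 true varves.
Predicted length = 0.24 mm/year × 15547 years = 3731.3 mm.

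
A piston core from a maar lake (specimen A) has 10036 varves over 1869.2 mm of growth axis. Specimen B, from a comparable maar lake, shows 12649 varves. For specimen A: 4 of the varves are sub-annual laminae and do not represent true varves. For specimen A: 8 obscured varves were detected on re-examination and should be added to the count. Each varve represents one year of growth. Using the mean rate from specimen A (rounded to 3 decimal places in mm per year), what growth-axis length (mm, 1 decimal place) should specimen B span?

Specimen A: true varve count = 10036 − 4 + 8 = 10040.
A: Extension rate ≈ 1869.2 / 10040 = 0.186 mm/year.
Length of B = 0.186 × 12649 = 2352.7 mm.

2352.7 mm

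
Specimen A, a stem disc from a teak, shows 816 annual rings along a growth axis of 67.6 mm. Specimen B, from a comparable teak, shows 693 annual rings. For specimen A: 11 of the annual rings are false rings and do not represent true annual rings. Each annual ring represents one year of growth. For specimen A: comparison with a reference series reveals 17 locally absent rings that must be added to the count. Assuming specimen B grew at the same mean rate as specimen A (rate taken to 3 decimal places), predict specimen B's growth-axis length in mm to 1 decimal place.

Specimen A: after corrections the count is 816 − 11 + 17 = 822 annual rings.
A: Extension rate ≈ 67.6 / 822 = 0.082 mm per year.
B's length ≈ 0.082 × 693 = 56.8 mm.

56.8 mm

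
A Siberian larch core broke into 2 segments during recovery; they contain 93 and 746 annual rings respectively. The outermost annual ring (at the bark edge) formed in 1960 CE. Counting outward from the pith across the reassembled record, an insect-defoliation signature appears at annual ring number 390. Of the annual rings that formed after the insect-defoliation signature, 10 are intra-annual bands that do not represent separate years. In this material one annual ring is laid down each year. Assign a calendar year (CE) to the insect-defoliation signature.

1521 CE

Total annual rings = 93 + 746 = 839.
Between annual ring 390 and the bark edge there are 839 − 390 = 449 annual rings.
Excluding 10 false annual rings: 449 − 10 = 439.
The annual ring at the bark edge is 1960 CE, so the insect-defoliation signature dates to 1960 − 439 = 1521 CE.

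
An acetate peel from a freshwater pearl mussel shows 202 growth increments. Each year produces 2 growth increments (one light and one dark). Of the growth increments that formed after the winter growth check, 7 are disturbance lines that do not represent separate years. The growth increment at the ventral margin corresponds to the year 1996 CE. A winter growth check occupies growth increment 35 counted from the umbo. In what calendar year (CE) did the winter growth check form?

1916 CE

The winter growth check sits at growth increment 35 from the umbo, so 202 − 35 = 167 growth increments formed after it.
Removing the 7 false growth increments leaves 167 − 7 = 160 true growth increments beyond the winter growth check.
160 growth increments at 2 per year is 160 / 2 = 80 years.
Counting back 80 years from 1996 CE places the winter growth check in 1996 − 80 = 1916 CE.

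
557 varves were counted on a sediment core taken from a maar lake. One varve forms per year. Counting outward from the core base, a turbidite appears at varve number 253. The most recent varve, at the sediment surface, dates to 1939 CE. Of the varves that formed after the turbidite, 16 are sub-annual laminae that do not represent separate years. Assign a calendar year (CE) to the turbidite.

1651 CE

Between varve 253 and the sediment surface there are 557 − 253 = 304 varves.
304 − 16 false = 288 true varves after the turbidite.
The varve at the sediment surface is 1939 CE, so the turbidite dates to 1939 − 288 = 1651 CE.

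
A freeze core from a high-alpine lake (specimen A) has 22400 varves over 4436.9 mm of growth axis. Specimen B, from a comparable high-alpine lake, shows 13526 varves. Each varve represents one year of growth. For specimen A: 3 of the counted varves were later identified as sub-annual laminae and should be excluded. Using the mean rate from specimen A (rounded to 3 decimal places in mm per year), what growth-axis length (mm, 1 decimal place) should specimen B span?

Specimen A: correcting the raw count gives 22400 − 3 = 22397 true varves.
A: Extension rate ≈ 4436.9 / 22397 = 0.198 mm/yr.
B's length ≈ 0.198 × 13526 = 2678.1 mm.

2678.1 mm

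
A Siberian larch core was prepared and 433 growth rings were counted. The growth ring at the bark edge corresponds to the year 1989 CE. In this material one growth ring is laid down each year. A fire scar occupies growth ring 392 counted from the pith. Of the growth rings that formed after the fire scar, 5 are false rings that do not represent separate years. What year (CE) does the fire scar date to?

1953 CE

433 − 392 = 41 growth rings lie beyond the fire scar toward the bark edge.
Removing the 5 false growth rings leaves 41 − 5 = 36 true growth rings beyond the fire scar.
1989 − 36 = 1953 CE.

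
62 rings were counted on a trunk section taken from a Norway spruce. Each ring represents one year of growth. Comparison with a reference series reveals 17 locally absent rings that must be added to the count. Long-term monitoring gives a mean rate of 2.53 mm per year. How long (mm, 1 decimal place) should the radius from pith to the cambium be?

True ring count = 62 + 17 = 79.
79 years at 2.53 mm/year gives 2.53 × 79 = 199.9 mm.

199.9 mm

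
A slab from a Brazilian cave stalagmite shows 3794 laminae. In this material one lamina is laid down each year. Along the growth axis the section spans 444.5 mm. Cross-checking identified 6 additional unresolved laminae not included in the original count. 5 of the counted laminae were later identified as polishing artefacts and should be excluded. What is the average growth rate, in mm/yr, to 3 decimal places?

Correcting the raw count gives 3794 − 5 + 6 = 3795 true laminae.
444.5 mm over 3795 years gives 444.5 / 3795 ≈ 0.117 mm/yr.

0.117 mm/yr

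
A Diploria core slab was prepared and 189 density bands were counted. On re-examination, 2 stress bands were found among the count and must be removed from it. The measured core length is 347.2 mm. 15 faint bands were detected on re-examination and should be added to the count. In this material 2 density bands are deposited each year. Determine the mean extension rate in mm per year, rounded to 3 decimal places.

3.438 mm per year

True density band count = 189 − 2 + 15 = 202.
202 density bands at 2 per year is 202 / 2 = 101 years.
Mean rate = 347.2 mm / 101 years ≈ 3.438 mm per year.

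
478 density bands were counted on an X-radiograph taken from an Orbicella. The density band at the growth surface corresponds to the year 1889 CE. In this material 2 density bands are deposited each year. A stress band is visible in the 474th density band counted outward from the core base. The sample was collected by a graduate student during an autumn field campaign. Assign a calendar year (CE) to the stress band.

Between density band 474 and the growth surface there are 478 − 474 = 4 density bands.
Dividing by 2 density bands per year: 4 / 2 = 2 years.
The density band at the growth surface is 1889 CE, so the stress band dates to 1889 − 2 = 1887 CE.

1887 CE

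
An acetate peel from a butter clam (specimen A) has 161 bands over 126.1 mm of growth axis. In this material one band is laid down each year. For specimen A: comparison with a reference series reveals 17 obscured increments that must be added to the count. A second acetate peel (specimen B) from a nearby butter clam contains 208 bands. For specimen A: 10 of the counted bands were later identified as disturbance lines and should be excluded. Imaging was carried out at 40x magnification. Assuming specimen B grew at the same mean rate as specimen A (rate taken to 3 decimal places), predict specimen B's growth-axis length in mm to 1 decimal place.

156.2 mm

Specimen A: after corrections the count is 161 − 10 + 17 = 168 bands.
A: 126.1 mm over 168 years gives 126.1 / 168 ≈ 0.751 mm/yr.
For B, 0.751 mm/year × 208 years = 156.2 mm.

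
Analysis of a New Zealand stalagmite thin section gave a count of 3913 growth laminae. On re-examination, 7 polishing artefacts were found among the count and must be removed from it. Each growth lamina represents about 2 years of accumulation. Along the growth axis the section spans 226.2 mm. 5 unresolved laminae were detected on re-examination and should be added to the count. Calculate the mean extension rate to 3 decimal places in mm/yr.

0.029 mm/yr

Adjusted count: 3913 − 7 + 5 = 3911 growth laminae.
At 2 years per growth lamina, 3911 × 2 = 7822 years.
Mean rate = 226.2 mm / 7822 years ≈ 0.029 mm/yr.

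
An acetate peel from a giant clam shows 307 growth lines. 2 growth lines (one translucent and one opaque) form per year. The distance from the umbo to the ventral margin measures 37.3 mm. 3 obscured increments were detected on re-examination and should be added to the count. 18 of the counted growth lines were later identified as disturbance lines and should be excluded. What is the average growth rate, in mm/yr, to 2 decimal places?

True growth line count = 307 − 18 + 3 = 292.
292 growth lines at 2 per year is 292 / 2 = 146 years.
Extension rate ≈ 37.3 / 146 = 0.26 mm/yr.

0.26 mm/yr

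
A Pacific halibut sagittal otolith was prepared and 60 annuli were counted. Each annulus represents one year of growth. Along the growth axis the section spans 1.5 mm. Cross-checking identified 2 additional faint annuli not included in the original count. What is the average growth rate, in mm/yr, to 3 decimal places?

0.024 mm/yr

Adjusted count: 60 + 2 = 62 annuli.
1.5 mm over 62 years gives 1.5 / 62 ≈ 0.024 mm/yr.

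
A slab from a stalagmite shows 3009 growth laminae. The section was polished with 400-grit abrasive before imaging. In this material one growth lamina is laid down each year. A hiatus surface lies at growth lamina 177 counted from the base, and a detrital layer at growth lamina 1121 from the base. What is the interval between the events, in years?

944 years

1121 − 177 = 944 growth laminae lie between the two events.
That is 944 years at one growth lamina per year.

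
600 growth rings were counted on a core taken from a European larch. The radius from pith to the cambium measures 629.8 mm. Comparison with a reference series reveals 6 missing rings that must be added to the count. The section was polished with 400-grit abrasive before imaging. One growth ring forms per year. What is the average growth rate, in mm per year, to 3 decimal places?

1.039 mm per year

Correcting the raw count gives 600 + 6 = 606 true growth rings.
Mean rate = 629.8 mm / 606 years ≈ 1.039 mm per year.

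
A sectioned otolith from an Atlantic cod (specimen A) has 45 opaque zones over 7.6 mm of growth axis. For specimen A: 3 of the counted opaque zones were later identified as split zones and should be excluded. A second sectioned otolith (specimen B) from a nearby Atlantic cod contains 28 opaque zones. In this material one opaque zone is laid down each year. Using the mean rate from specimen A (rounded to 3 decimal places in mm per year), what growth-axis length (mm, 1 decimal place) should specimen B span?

Specimen A: true opaque zone count = 45 − 3 = 42.
A: 7.6 mm over 42 years gives 7.6 / 42 ≈ 0.181 mm per year.
B's length ≈ 0.181 × 28 = 5.1 mm.

5.1 mm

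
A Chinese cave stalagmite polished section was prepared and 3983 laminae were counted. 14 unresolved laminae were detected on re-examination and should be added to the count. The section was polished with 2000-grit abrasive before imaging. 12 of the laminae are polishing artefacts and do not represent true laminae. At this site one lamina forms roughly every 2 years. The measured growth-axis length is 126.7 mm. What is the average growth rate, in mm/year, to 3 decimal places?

0.016 mm/year

Correcting the raw count gives 3983 − 12 + 14 = 3985 true laminae.
3985 laminae at 2 years each span 3985 × 2 = 7970 years.
126.7 mm over 7970 years gives 126.7 / 7970 ≈ 0.016 mm/year.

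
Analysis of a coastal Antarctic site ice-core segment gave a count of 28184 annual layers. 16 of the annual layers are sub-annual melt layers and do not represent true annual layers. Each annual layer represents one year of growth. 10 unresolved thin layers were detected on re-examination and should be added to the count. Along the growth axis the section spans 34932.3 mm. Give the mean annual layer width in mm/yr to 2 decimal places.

After corrections the count is 28184 − 16 + 10 = 28178 annual layers.
Mean rate = 34932.3 mm / 28178 years ≈ 1.24 mm/yr.

1.24 mm/yr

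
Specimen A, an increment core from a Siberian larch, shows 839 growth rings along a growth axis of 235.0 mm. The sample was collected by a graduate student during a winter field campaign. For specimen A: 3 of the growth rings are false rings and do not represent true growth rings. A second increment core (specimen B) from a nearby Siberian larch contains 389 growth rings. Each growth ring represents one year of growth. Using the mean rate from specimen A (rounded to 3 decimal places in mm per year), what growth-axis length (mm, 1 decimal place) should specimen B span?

109.3 mm

Specimen A: after corrections the count is 839 − 3 = 836 growth rings.
A: 235.0 mm over 836 years gives 235.0 / 836 ≈ 0.281 mm/year.
For B, 0.281 mm/year × 389 years = 109.3 mm.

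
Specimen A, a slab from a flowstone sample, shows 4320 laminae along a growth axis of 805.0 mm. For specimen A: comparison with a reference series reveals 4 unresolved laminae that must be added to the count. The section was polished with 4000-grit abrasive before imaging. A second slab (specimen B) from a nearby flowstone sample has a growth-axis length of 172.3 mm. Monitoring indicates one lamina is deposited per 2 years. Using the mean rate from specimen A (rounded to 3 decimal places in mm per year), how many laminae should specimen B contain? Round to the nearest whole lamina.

Specimen A: after corrections the count is 4320 + 4 = 4324 laminae.
Specimen A: 4324 laminae at 2 years each span 4324 × 2 = 8648 years.
A: Extension rate ≈ 805.0 / 8648 = 0.093 mm per year.
B spans 172.3 / 0.093 = 1852.69 years; at 2 years per lamina that is 1852.69 / 2 ≈ 926 laminae.

926 laminae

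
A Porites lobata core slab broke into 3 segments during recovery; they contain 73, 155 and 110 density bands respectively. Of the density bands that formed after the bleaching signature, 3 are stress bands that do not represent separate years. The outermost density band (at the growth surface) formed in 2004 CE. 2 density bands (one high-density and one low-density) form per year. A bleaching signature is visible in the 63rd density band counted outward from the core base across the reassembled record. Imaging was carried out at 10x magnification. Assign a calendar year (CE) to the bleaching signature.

1868 CE

Total density bands = 73 + 155 + 110 = 338.
338 − 63 = 275 density bands lie beyond the bleaching signature toward the growth surface.
Excluding 3 false density bands: 275 − 3 = 272.
With 2 density bands per year, 272 / 2 = 136 years.
The density band at the growth surface is 2004 CE, so the bleaching signature dates to 2004 − 136 = 1868 CE.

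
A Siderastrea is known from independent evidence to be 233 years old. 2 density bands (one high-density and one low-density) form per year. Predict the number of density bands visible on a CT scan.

466 density bands

Expected density bands: 233 × 2 = 466.
So 466 density bands should be present.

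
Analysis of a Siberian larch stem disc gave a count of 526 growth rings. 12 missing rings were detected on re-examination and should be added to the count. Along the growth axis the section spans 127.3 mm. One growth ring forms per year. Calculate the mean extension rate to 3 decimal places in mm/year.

0.237 mm/year

True growth ring count = 526 + 12 = 538.
Mean rate = 127.3 mm / 538 years ≈ 0.237 mm/year.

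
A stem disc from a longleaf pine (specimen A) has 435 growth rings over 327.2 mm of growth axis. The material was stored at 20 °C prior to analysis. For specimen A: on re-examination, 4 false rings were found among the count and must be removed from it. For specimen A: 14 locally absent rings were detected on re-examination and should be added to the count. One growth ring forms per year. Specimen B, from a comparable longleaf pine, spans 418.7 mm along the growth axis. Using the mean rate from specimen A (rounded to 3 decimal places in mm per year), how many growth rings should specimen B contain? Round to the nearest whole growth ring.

Specimen A: after corrections the count is 435 − 4 + 14 = 445 growth rings.
A: 327.2 mm over 445 years gives 327.2 / 445 ≈ 0.735 mm/year.
Specimen B: 418.7 mm / 0.735 mm per year = 569.66 years ≈ 570 growth rings.

570 growth rings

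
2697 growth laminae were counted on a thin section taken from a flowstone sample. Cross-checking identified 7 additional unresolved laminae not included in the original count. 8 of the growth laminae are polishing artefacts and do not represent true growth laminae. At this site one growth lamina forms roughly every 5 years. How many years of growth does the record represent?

True growth lamina count = 2697 − 8 + 7 = 2696.
Multiplying by 5 years per growth lamina: 2696 × 5 = 13480 years.

13480 years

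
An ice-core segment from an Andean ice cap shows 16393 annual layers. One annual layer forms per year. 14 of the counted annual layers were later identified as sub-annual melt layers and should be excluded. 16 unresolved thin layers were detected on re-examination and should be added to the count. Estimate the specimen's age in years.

16395 yr

After corrections the count is 16393 − 14 + 16 = 16395 annual layers.
With a one-to-one annual layer periodicity this is 16395 years.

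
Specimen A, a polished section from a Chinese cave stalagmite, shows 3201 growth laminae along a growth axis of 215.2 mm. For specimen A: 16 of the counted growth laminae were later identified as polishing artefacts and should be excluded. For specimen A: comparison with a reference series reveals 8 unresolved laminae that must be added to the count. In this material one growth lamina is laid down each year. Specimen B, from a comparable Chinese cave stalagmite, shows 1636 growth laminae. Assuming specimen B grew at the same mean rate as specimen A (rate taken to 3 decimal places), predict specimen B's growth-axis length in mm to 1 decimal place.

Specimen A: true growth lamina count = 3201 − 16 + 8 = 3193.
A: Extension rate ≈ 215.2 / 3193 = 0.067 mm/yr.
Length of B = 0.067 × 1636 = 109.6 mm.

109.6 mm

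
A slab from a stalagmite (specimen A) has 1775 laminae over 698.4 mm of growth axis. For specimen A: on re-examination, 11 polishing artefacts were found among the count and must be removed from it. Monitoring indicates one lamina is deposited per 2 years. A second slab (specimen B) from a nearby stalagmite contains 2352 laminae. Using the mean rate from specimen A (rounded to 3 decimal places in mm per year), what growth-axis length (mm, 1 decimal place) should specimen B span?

931.4 mm

Specimen A: correcting the raw count gives 1775 − 11 = 1764 true laminae.
Specimen A: multiplying by 2 years per lamina: 1764 × 2 = 3528 years.
A: Extension rate ≈ 698.4 / 3528 = 0.198 mm per year.
Specimen B: multiplying by 2 years per lamina: 2352 × 2 = 4704 years. B's length ≈ 0.198 × 4704 = 931.4 mm.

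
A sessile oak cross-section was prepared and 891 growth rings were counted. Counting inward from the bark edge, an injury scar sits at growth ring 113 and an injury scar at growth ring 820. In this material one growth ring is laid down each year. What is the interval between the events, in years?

707 yr

820 − 113 = 707 growth rings lie between the two events.
That is 707 years at one growth ring per year.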